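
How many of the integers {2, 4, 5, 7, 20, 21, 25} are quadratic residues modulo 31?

(2/31) = +1 → QR.
(4/31) = +1 → QR.
(5/31) = +1 → QR.
(7/31) = +1 → QR.
(20/31) = +1 → QR.
(21/31) = -1 → non-residue.
(25/31) = +1 → QR.
Total quadratic residues among the 7: 6.

6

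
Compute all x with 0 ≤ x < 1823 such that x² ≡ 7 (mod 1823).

Since 1823 ≡ 3 (mod 4), a square root of 7 is 7^((1823+1)/4) = 7^456 mod 1823.
Repeated squaring: 7^2≡49, 7^4≡578, 7^8≡475, 7^16≡1396, 7^32≡29, 7^64≡841, 7^128≡1780, 7^256≡26 (mod 1823).
7^456 = 7^(256+128+64+8) ≡ 74 (mod 1823).
Check: 74² = 5476 ≡ 7 (mod 1823). The two roots are 74 and 1749.

74, 1749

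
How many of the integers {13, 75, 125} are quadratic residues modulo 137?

(13/137) = -1 → non-residue.
(75/137) = -1 → non-residue.
(125/137) = -1 → non-residue.
Total quadratic residues among the 3: 0.

0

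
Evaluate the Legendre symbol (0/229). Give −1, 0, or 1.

Top reduces to 0: gcd > 1, so the symbol is 0.

0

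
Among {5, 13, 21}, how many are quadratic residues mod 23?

1

(5/23) = -1 → non-residue.
(13/23) = +1 → QR.
(21/23) = -1 → non-residue.
Total quadratic residues among the 3: 1.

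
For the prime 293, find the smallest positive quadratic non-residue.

(2/293) = −1, so 2 is the smallest positive non-residue mod 293.

2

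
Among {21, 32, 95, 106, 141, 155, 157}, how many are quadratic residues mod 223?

2

(21/223) = -1 → non-residue.
(32/223) = +1 → QR.
(95/223) = -1 → non-residue.
(106/223) = +1 → QR.
(141/223) = -1 → non-residue.
(155/223) = -1 → non-residue.
(157/223) = -1 → non-residue.
Total quadratic residues among the 7: 2.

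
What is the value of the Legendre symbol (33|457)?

Euler's criterion: (33/457) ≡ 33^228 (mod 457).
33^2 ≡ 175 (mod 457)
33^4 ≡ 6 (mod 457)
33^8 ≡ 36 (mod 457)
33^16 ≡ 382 (mod 457)
33^32 ≡ 141 (mod 457)
33^64 ≡ 230 (mod 457)
33^128 ≡ 345 (mod 457)
33^228 = 33^(128+64+32+4) ≡ 456 (mod 457).
Result is 456 ≡ −1, so (33/457) = −1.

-1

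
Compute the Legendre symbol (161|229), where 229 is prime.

1

Reciprocity: 161 ≡ 1 and 229 ≡ 1 (mod 4), so (161/229) = +(229/161).
Reduce top mod 161: now compute (68/161).
Pull out 2^2: since 161 ≡ 1 (mod 8), (2/161) = +1, so (2/161)^2 = +1.
Reciprocity: 17 ≡ 1 and 161 ≡ 1 (mod 4), so (17/161) = +(161/17).
Reduce top mod 17: now compute (8/17).
Pull out 2^3: since 17 ≡ 1 (mod 8), (2/17) = +1, so (2/17)^3 = +1.
Reached (1/17) = 1. Collecting the sign flips along the way, the symbol is +1.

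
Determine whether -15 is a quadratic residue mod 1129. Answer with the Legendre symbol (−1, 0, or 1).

1

Euler's criterion: (-15/1129) ≡ 1114^564 (mod 1129).
1114^2 ≡ 225 (mod 1129)
1114^4 ≡ 949 (mod 1129)
1114^8 ≡ 788 (mod 1129)
1114^16 ≡ 1123 (mod 1129)
1114^32 ≡ 36 (mod 1129)
1114^64 ≡ 167 (mod 1129)
1114^128 ≡ 793 (mod 1129)
1114^256 ≡ 1125 (mod 1129)
1114^512 ≡ 16 (mod 1129)
1114^564 = 1114^(512+32+16+4) ≡ 1 (mod 1129).
Result is 1, so (-15/1129) = 1.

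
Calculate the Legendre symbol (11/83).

Euler's criterion: (11/83) ≡ 11^41 (mod 83).
11^2 ≡ 38 (mod 83)
11^4 ≡ 33 (mod 83)
11^8 ≡ 10 (mod 83)
11^16 ≡ 17 (mod 83)
11^32 ≡ 40 (mod 83)
11^41 = 11^(32+8+1) ≡ 1 (mod 83).
Result is 1, so (11/83) = 1.

1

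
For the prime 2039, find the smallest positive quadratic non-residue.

(2/2039) = +1, so 2 is a residue.
(3/2039) = +1, so 3 is a residue.
(4/2039) = +1, so 4 is a residue.
(5/2039) = +1, so 5 is a residue.
(6/2039) = +1, so 6 is a residue.
(7/2039) = −1, so 7 is the smallest positive non-residue mod 2039.

7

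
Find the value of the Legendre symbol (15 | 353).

1

Reciprocity: 15 ≡ 3 and 353 ≡ 1 (mod 4), so (15/353) = +(353/15).
Reduce top mod 15: now compute (8/15).
Pull out 2^3: since 15 ≡ 7 (mod 8), (2/15) = +1, so (2/15)^3 = +1.
Reached (1/15) = 1. Collecting the sign flips along the way, the symbol is +1.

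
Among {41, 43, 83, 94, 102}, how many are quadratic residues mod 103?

(41/103) = +1 → QR.
(43/103) = -1 → non-residue.
(83/103) = +1 → QR.
(94/103) = -1 → non-residue.
(102/103) = -1 → non-residue.
Total quadratic residues among the 5: 2.

2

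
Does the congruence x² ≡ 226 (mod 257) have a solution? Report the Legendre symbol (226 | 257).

Pull out 2: since 257 ≡ 1 (mod 8), (2/257) = +1.
Reciprocity: 113 ≡ 1 and 257 ≡ 1 (mod 4), so (113/257) = +(257/113).
Reduce top mod 113: now compute (31/113).
Reciprocity: 31 ≡ 3 and 113 ≡ 1 (mod 4), so (31/113) = +(113/31).
Reduce top mod 31: now compute (20/31).
Pull out 2^2: since 31 ≡ 7 (mod 8), (2/31) = +1, so (2/31)^2 = +1.
Reciprocity: 5 ≡ 1 and 31 ≡ 3 (mod 4), so (5/31) = +(31/5).
Reduce top mod 5: now compute (1/5).
Reached (1/5) = 1. Collecting the sign flips along the way, the symbol is +1.

1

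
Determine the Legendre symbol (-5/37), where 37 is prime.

-1

First reduce: -5 ≡ 32 (mod 37).
Pull out 2^5: since 37 ≡ 5 (mod 8), (2/37) = -1, so (2/37)^5 = -1.
Reached (1/37) = 1. Collecting the sign flips along the way, the symbol is -1.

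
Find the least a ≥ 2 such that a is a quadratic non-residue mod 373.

(2/373) = −1, so 2 is the smallest positive non-residue mod 373.

2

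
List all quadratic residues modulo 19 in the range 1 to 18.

1,4,5,6,7,9,11,16,17

Square k = 1,…,9 (k and 19−k give the same square):
1²=1, 2²=4, 3²=9, 4²=16, 5²≡6, 6²≡17, 7²≡11, 8²≡7, 9²≡5 (mod 19).
So the quadratic residues mod 19 are {1, 4, 5, 6, 7, 9, 11, 16, 17}.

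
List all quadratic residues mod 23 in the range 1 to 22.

1, 2, 3, 4, 6, 8, 9, 12, 13, 16, 18

Square k = 1,…,11 (k and 23−k give the same square):
1²=1, 2²=4, 3²=9, 4²=16, 5²≡2, 6²≡13, 7²≡3, 8²≡18, 9²≡12, 10²≡8, 11²≡6 (mod 23).
So the quadratic residues mod 23 are {1, 2, 3, 4, 6, 8, 9, 12, 13, 16, 18}.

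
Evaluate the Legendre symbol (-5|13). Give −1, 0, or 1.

First reduce: -5 ≡ 8 (mod 13).
Pull out 2^3: since 13 ≡ 5 (mod 8), (2/13) = -1, so (2/13)^3 = -1.
Reached (1/13) = 1. Collecting the sign flips along the way, the symbol is -1.

-1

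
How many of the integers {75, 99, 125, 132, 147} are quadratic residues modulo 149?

(75/149) = -1 → non-residue.
(99/149) = -1 → non-residue.
(125/149) = +1 → QR.
(132/149) = +1 → QR.
(147/149) = -1 → non-residue.
Total quadratic residues among the 5: 2.

2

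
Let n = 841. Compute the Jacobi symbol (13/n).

1

Reciprocity: 13 ≡ 1 and 841 ≡ 1 (mod 4), so (13/841) = +(841/13).
Reduce top mod 13: now compute (9/13).
Reciprocity: 9 ≡ 1 and 13 ≡ 1 (mod 4), so (9/13) = +(13/9).
Reduce top mod 9: now compute (4/9).
Pull out 2^2: since 9 ≡ 1 (mod 8), (2/9) = +1, so (2/9)^2 = +1.
Reached (1/9) = 1. Collecting the sign flips along the way, the symbol is +1.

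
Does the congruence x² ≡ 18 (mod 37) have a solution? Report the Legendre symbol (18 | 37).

Euler's criterion: (18/37) ≡ 18^18 (mod 37).
18^2 ≡ 28 (mod 37)
18^4 ≡ 7 (mod 37)
18^8 ≡ 12 (mod 37)
18^16 ≡ 33 (mod 37)
18^18 = 18^(16+2) ≡ 36 (mod 37).
Result is 36 ≡ −1, so (18/37) = −1.

-1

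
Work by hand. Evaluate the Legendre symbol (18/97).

1

Pull out 2: since 97 ≡ 1 (mod 8), (2/97) = +1.
Reciprocity: 9 ≡ 1 and 97 ≡ 1 (mod 4), so (9/97) = +(97/9).
Reduce top mod 9: now compute (7/9).
Reciprocity: 7 ≡ 3 and 9 ≡ 1 (mod 4), so (7/9) = +(9/7).
Reduce top mod 7: now compute (2/7).
Pull out 2: since 7 ≡ 7 (mod 8), (2/7) = +1.
Reached (1/7) = 1. Collecting the sign flips along the way, the symbol is +1.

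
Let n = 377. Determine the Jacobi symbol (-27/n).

First reduce: -27 ≡ 350 (mod 377).
Pull out 2: since 377 ≡ 1 (mod 8), (2/377) = +1.
Reciprocity: 175 ≡ 3 and 377 ≡ 1 (mod 4), so (175/377) = +(377/175).
Reduce top mod 175: now compute (27/175).
Reciprocity: 27 ≡ 3 and 175 ≡ 3 (mod 4), so (27/175) = −(175/27).
Reduce top mod 27: now compute (13/27).
Reciprocity: 13 ≡ 1 and 27 ≡ 3 (mod 4), so (13/27) = +(27/13).
Reduce top mod 13: now compute (1/13).
Reached (1/13) = 1. Collecting the sign flips along the way, the symbol is -1.

-1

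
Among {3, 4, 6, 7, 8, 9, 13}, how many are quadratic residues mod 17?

4

(3/17) = -1 → non-residue.
(4/17) = +1 → QR.
(6/17) = -1 → non-residue.
(7/17) = -1 → non-residue.
(8/17) = +1 → QR.
(9/17) = +1 → QR.
(13/17) = +1 → QR.
Total quadratic residues among the 7: 4.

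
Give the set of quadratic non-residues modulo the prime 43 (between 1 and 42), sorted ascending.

2 3 5 7 8 12 18 19 20 22 26 27 28 29 30 32 33 34 37 39 42

Square k = 1,…,21 (k and 43−k give the same square):
1²=1, 2²=4, 3²=9, 4²=16, 5²=25, 6²=36, 7²≡6, 8²≡21, 9²≡38, 10²≡14, 11²≡35, 12²≡15, 13²≡40, 14²≡24, 15²≡10, 16²≡41, 17²≡31, 18²≡23, 19²≡17, 20²≡13, 21²≡11 (mod 43).
The residues are {1, 4, 6, 9, 10, 11, 13, 14, 15, 16, 17, 21, 23, 24, 25, 31, 35, 36, 38, 40, 41}; the non-residues are the remaining 21 nonzero classes.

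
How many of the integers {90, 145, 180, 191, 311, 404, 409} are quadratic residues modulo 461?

(90/461) = -1 → non-residue.
(145/461) = -1 → non-residue.
(180/461) = +1 → QR.
(191/461) = +1 → QR.
(311/461) = +1 → QR.
(404/461) = -1 → non-residue.
(409/461) = -1 → non-residue.
Total quadratic residues among the 7: 3.

3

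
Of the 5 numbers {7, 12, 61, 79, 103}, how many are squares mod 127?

(7/127) = -1 → non-residue.
(12/127) = -1 → non-residue.
(61/127) = +1 → QR.
(79/127) = +1 → QR.
(103/127) = +1 → QR.
Total quadratic residues among the 5: 3.

3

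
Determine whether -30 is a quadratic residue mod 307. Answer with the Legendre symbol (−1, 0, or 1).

First reduce: -30 ≡ 277 (mod 307).
Reciprocity: 277 ≡ 1 and 307 ≡ 3 (mod 4), so (277/307) = +(307/277).
Reduce top mod 277: now compute (30/277).
Pull out 2: since 277 ≡ 5 (mod 8), (2/277) = -1.
Reciprocity: 15 ≡ 3 and 277 ≡ 1 (mod 4), so (15/277) = +(277/15).
Reduce top mod 15: now compute (7/15).
Reciprocity: 7 ≡ 3 and 15 ≡ 3 (mod 4), so (7/15) = −(15/7).
Reduce top mod 7: now compute (1/7).
Reached (1/7) = 1. Collecting the sign flips along the way, the symbol is +1.

1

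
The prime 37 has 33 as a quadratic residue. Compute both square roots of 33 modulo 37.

12, 25

37 ≡ 1 (mod 4), so we find a root by search.
Trying successive values, 12² = 144 ≡ 33 (mod 37). The other root is 37 − 12 = 25.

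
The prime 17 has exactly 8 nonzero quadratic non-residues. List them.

3,5,6,7,10,11,12,14

Square k = 1,…,8 (k and 17−k give the same square):
1²=1, 2²=4, 3²=9, 4²=16, 5²≡8, 6²≡2, 7²≡15, 8²≡13 (mod 17).
The residues are {1, 2, 4, 8, 9, 13, 15, 16}; the non-residues are the remaining 8 nonzero classes.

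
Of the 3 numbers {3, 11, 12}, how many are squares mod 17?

0

(3/17) = -1 → non-residue.
(11/17) = -1 → non-residue.
(12/17) = -1 → non-residue.
Total quadratic residues among the 3: 0.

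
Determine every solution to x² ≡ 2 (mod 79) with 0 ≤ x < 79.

Since 79 ≡ 3 (mod 4), a square root of 2 is 2^((79+1)/4) = 2^20 mod 79.
Repeated squaring: 2^2≡4, 2^4≡16, 2^8≡19, 2^16≡45 (mod 79).
2^20 = 2^(16+4) ≡ 9 (mod 79).
Check: 9² = 81 ≡ 2 (mod 79). The two roots are 9 and 70.

9, 70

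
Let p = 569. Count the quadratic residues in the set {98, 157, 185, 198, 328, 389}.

3

(98/569) = +1 → QR.
(157/569) = -1 → non-residue.
(185/569) = -1 → non-residue.
(198/569) = -1 → non-residue.
(328/569) = +1 → QR.
(389/569) = +1 → QR.
Total quadratic residues among the 6: 3.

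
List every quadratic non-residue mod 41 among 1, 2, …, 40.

3,6,7,11,12,13,14,15,17,19,22,24,26,27,28,29,30,34,35,38

Square k = 1,…,20 (k and 41−k give the same square):
1²=1, 2²=4, 3²=9, 4²=16, 5²=25, 6²=36, 7²≡8, 8²≡23, 9²≡40, 10²≡18, 11²≡39, 12²≡21, 13²≡5, 14²≡32, 15²≡20, 16²≡10, 17²≡2, 18²≡37, 19²≡33, 20²≡31 (mod 41).
The residues are {1, 2, 4, 5, 8, 9, 10, 16, 18, 20, 21, 23, 25, 31, 32, 33, 36, 37, 39, 40}; the non-residues are the remaining 20 nonzero classes.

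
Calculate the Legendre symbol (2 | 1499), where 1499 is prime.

Pull out 2: since 1499 ≡ 3 (mod 8), (2/1499) = -1.
Reached (1/1499) = 1. Collecting the sign flips along the way, the symbol is -1.

-1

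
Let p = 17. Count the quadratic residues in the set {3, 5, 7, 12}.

0

(3/17) = -1 → non-residue.
(5/17) = -1 → non-residue.
(7/17) = -1 → non-residue.
(12/17) = -1 → non-residue.
Total quadratic residues among the 4: 0.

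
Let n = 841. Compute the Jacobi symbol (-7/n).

First reduce: -7 ≡ 834 (mod 841).
Pull out 2: since 841 ≡ 1 (mod 8), (2/841) = +1.
Reciprocity: 417 ≡ 1 and 841 ≡ 1 (mod 4), so (417/841) = +(841/417).
Reduce top mod 417: now compute (7/417).
Reciprocity: 7 ≡ 3 and 417 ≡ 1 (mod 4), so (7/417) = +(417/7).
Reduce top mod 7: now compute (4/7).
Pull out 2^2: since 7 ≡ 7 (mod 8), (2/7) = +1, so (2/7)^2 = +1.
Reached (1/7) = 1. Collecting the sign flips along the way, the symbol is +1.

1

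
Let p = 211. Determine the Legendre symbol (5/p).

1

Euler's criterion: (5/211) ≡ 5^105 (mod 211).
5^2 ≡ 25 (mod 211)
5^4 ≡ 203 (mod 211)
5^8 ≡ 64 (mod 211)
5^16 ≡ 87 (mod 211)
5^32 ≡ 184 (mod 211)
5^64 ≡ 96 (mod 211)
5^105 = 5^(64+32+8+1) ≡ 1 (mod 211).
Result is 1, so (5/211) = 1.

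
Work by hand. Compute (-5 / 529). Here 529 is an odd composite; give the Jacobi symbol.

1

First reduce: -5 ≡ 524 (mod 529).
Pull out 2^2: since 529 ≡ 1 (mod 8), (2/529) = +1, so (2/529)^2 = +1.
Reciprocity: 131 ≡ 3 and 529 ≡ 1 (mod 4), so (131/529) = +(529/131).
Reduce top mod 131: now compute (5/131).
Reciprocity: 5 ≡ 1 and 131 ≡ 3 (mod 4), so (5/131) = +(131/5).
Reduce top mod 5: now compute (1/5).
Reached (1/5) = 1. Collecting the sign flips along the way, the symbol is +1.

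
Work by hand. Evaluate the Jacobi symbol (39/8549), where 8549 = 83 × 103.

Reciprocity: 39 ≡ 3 and 8549 ≡ 1 (mod 4), so (39/8549) = +(8549/39).
Reduce top mod 39: now compute (8/39).
Pull out 2^3: since 39 ≡ 7 (mod 8), (2/39) = +1, so (2/39)^3 = +1.
Reached (1/39) = 1. Collecting the sign flips along the way, the symbol is +1.

1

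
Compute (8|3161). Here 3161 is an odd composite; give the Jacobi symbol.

Pull out 2^3: since 3161 ≡ 1 (mod 8), (2/3161) = +1, so (2/3161)^3 = +1.
Reached (1/3161) = 1. Collecting the sign flips along the way, the symbol is +1.

1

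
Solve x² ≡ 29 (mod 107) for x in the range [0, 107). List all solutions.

52, 55

Since 107 ≡ 3 (mod 4), a square root of 29 is 29^((107+1)/4) = 29^27 mod 107.
Repeated squaring: 29^2≡92, 29^4≡11, 29^8≡14, 29^16≡89 (mod 107).
29^27 = 29^(16+8+2+1) ≡ 52 (mod 107).
Check: 52² = 2704 ≡ 29 (mod 107). The two roots are 52 and 55.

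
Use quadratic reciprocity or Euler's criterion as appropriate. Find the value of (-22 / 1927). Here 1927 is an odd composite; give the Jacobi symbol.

-1

First reduce: -22 ≡ 1905 (mod 1927).
Reciprocity: 1905 ≡ 1 and 1927 ≡ 3 (mod 4), so (1905/1927) = +(1927/1905).
Reduce top mod 1905: now compute (22/1905).
Pull out 2: since 1905 ≡ 1 (mod 8), (2/1905) = +1.
Reciprocity: 11 ≡ 3 and 1905 ≡ 1 (mod 4), so (11/1905) = +(1905/11).
Reduce top mod 11: now compute (2/11).
Pull out 2: since 11 ≡ 3 (mod 8), (2/11) = -1.
Reached (1/11) = 1. Collecting the sign flips along the way, the symbol is -1.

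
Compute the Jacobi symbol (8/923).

Pull out 2^3: since 923 ≡ 3 (mod 8), (2/923) = -1, so (2/923)^3 = -1.
Reached (1/923) = 1. Collecting the sign flips along the way, the symbol is -1.

-1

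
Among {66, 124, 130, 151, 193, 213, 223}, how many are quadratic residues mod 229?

(66/229) = -1 → non-residue.
(124/229) = -1 → non-residue.
(130/229) = +1 → QR.
(151/229) = +1 → QR.
(193/229) = +1 → QR.
(213/229) = +1 → QR.
(223/229) = -1 → non-residue.
Total quadratic residues among the 7: 4.

4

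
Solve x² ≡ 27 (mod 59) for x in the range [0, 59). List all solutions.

26, 33

Since 59 ≡ 3 (mod 4), a square root of 27 is 27^((59+1)/4) = 27^15 mod 59.
Repeated squaring: 27^2≡21, 27^4≡28, 27^8≡17 (mod 59).
27^15 = 27^(8+4+2+1) ≡ 26 (mod 59).
Check: 26² = 676 ≡ 27 (mod 59). The two roots are 26 and 33.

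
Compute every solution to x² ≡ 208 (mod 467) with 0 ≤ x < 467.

155, 312

Since 467 ≡ 3 (mod 4), a square root of 208 is 208^((467+1)/4) = 208^117 mod 467.
Repeated squaring: 208^2≡300, 208^4≡336, 208^8≡349, 208^16≡381, 208^32≡391, 208^64≡172 (mod 467).
208^117 = 208^(64+32+16+4+1) ≡ 155 (mod 467).
Check: 155² = 24025 ≡ 208 (mod 467). The two roots are 155 and 312.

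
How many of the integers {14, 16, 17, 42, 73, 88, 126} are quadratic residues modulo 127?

(14/127) = -1 → non-residue.
(16/127) = +1 → QR.
(17/127) = +1 → QR.
(42/127) = +1 → QR.
(73/127) = +1 → QR.
(88/127) = +1 → QR.
(126/127) = -1 → non-residue.
Total quadratic residues among the 7: 5.

5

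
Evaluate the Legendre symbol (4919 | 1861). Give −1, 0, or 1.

1

First reduce: 4919 ≡ 1197 (mod 1861).
Reciprocity: 1197 ≡ 1 and 1861 ≡ 1 (mod 4), so (1197/1861) = +(1861/1197).
Reduce top mod 1197: now compute (664/1197).
Pull out 2^3: since 1197 ≡ 5 (mod 8), (2/1197) = -1, so (2/1197)^3 = -1.
Reciprocity: 83 ≡ 3 and 1197 ≡ 1 (mod 4), so (83/1197) = +(1197/83).
Reduce top mod 83: now compute (35/83).
Reciprocity: 35 ≡ 3 and 83 ≡ 3 (mod 4), so (35/83) = −(83/35).
Reduce top mod 35: now compute (13/35).
Reciprocity: 13 ≡ 1 and 35 ≡ 3 (mod 4), so (13/35) = +(35/13).
Reduce top mod 13: now compute (9/13).
Reciprocity: 9 ≡ 1 and 13 ≡ 1 (mod 4), so (9/13) = +(13/9).
Reduce top mod 9: now compute (4/9).
Pull out 2^2: since 9 ≡ 1 (mod 8), (2/9) = +1, so (2/9)^2 = +1.
Reached (1/9) = 1. Collecting the sign flips along the way, the symbol is +1.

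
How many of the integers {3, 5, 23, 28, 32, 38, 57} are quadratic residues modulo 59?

(3/59) = +1 → QR.
(5/59) = +1 → QR.
(23/59) = -1 → non-residue.
(28/59) = +1 → QR.
(32/59) = -1 → non-residue.
(38/59) = -1 → non-residue.
(57/59) = +1 → QR.
Total quadratic residues among the 7: 4.

4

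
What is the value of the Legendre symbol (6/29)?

1

Pull out 2: since 29 ≡ 5 (mod 8), (2/29) = -1.
Reciprocity: 3 ≡ 3 and 29 ≡ 1 (mod 4), so (3/29) = +(29/3).
Reduce top mod 3: now compute (2/3).
Pull out 2: since 3 ≡ 3 (mod 8), (2/3) = -1.
Reached (1/3) = 1. Collecting the sign flips along the way, the symbol is +1.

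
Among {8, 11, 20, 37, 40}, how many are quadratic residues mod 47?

2

(8/47) = +1 → QR.
(11/47) = -1 → non-residue.
(20/47) = -1 → non-residue.
(37/47) = +1 → QR.
(40/47) = -1 → non-residue.
Total quadratic residues among the 5: 2.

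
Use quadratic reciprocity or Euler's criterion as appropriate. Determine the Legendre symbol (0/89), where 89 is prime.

0

Top reduces to 0: gcd > 1, so the symbol is 0.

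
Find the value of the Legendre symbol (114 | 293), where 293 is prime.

Pull out 2: since 293 ≡ 5 (mod 8), (2/293) = -1.
Reciprocity: 57 ≡ 1 and 293 ≡ 1 (mod 4), so (57/293) = +(293/57).
Reduce top mod 57: now compute (8/57).
Pull out 2^3: since 57 ≡ 1 (mod 8), (2/57) = +1, so (2/57)^3 = +1.
Reached (1/57) = 1. Collecting the sign flips along the way, the symbol is -1.

-1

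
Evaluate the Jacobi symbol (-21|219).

First reduce: -21 ≡ 198 (mod 219).
Pull out 2: since 219 ≡ 3 (mod 8), (2/219) = -1.
Reciprocity: 99 ≡ 3 and 219 ≡ 3 (mod 4), so (99/219) = −(219/99).
Reduce top mod 99: now compute (21/99).
Reciprocity: 21 ≡ 1 and 99 ≡ 3 (mod 4), so (21/99) = +(99/21).
Reduce top mod 21: now compute (15/21).
Reciprocity: 15 ≡ 3 and 21 ≡ 1 (mod 4), so (15/21) = +(21/15).
Reduce top mod 15: now compute (6/15).
Pull out 2: since 15 ≡ 7 (mod 8), (2/15) = +1.
Reciprocity: 3 ≡ 3 and 15 ≡ 3 (mod 4), so (3/15) = −(15/3).
Reduce top mod 3: now compute (0/3).
Top reduces to 0: gcd > 1, so the symbol is 0.

0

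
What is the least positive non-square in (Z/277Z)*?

2

(2/277) = −1, so 2 is the smallest positive non-residue mod 277.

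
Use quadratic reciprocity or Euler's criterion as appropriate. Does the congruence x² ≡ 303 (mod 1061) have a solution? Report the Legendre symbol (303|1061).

1

Reciprocity: 303 ≡ 3 and 1061 ≡ 1 (mod 4), so (303/1061) = +(1061/303).
Reduce top mod 303: now compute (152/303).
Pull out 2^3: since 303 ≡ 7 (mod 8), (2/303) = +1, so (2/303)^3 = +1.
Reciprocity: 19 ≡ 3 and 303 ≡ 3 (mod 4), so (19/303) = −(303/19).
Reduce top mod 19: now compute (18/19).
Pull out 2: since 19 ≡ 3 (mod 8), (2/19) = -1.
Reciprocity: 9 ≡ 1 and 19 ≡ 3 (mod 4), so (9/19) = +(19/9).
Reduce top mod 9: now compute (1/9).
Reached (1/9) = 1. Collecting the sign flips along the way, the symbol is +1.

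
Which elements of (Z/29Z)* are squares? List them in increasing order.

Square k = 1,…,14 (k and 29−k give the same square):
1²=1, 2²=4, 3²=9, 4²=16, 5²=25, 6²≡7, 7²≡20, 8²≡6, 9²≡23, 10²≡13, 11²≡5, 12²≡28, 13²≡24, 14²≡22 (mod 29).
So the quadratic residues mod 29 are {1, 4, 5, 6, 7, 9, 13, 16, 20, 22, 23, 24, 25, 28}.

1,4,5,6,7,9,13,16,20,22,23,24,25,28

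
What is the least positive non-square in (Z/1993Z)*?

5

(2/1993) = +1, so 2 is a residue.
(3/1993) = +1, so 3 is a residue.
(4/1993) = +1, so 4 is a residue.
(5/1993) = −1, so 5 is the smallest positive non-residue mod 1993.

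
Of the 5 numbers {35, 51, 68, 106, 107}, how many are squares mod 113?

(35/113) = -1 → non-residue.
(51/113) = +1 → QR.
(68/113) = -1 → non-residue.
(106/113) = +1 → QR.
(107/113) = -1 → non-residue.
Total quadratic residues among the 5: 2.

2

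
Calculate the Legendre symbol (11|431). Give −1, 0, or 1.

1

Euler's criterion: (11/431) ≡ 11^215 (mod 431).
11^2 ≡ 121 (mod 431)
11^4 ≡ 418 (mod 431)
11^8 ≡ 169 (mod 431)
11^16 ≡ 115 (mod 431)
11^32 ≡ 295 (mod 431)
11^64 ≡ 394 (mod 431)
11^128 ≡ 76 (mod 431)
11^215 = 11^(128+64+16+4+2+1) ≡ 1 (mod 431).
Result is 1, so (11/431) = 1.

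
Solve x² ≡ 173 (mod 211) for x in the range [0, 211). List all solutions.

Since 211 ≡ 3 (mod 4), a square root of 173 is 173^((211+1)/4) = 173^53 mod 211.
Repeated squaring: 173^2≡178, 173^4≡34, 173^8≡101, 173^16≡73, 173^32≡54 (mod 211).
173^53 = 173^(32+16+4+1) ≡ 54 (mod 211).
Check: 54² = 2916 ≡ 173 (mod 211). The two roots are 54 and 157.

54, 157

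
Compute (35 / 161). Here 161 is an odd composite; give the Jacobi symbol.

0

Reciprocity: 35 ≡ 3 and 161 ≡ 1 (mod 4), so (35/161) = +(161/35).
Reduce top mod 35: now compute (21/35).
Reciprocity: 21 ≡ 1 and 35 ≡ 3 (mod 4), so (21/35) = +(35/21).
Reduce top mod 21: now compute (14/21).
Pull out 2: since 21 ≡ 5 (mod 8), (2/21) = -1.
Reciprocity: 7 ≡ 3 and 21 ≡ 1 (mod 4), so (7/21) = +(21/7).
Reduce top mod 7: now compute (0/7).
Top reduces to 0: gcd > 1, so the symbol is 0.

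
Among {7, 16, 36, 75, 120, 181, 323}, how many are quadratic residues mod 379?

(7/379) = -1 → non-residue.
(16/379) = +1 → QR.
(36/379) = +1 → QR.
(75/379) = -1 → non-residue.
(120/379) = +1 → QR.
(181/379) = -1 → non-residue.
(323/379) = -1 → non-residue.
Total quadratic residues among the 7: 3.

3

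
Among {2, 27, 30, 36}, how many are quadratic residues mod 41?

(2/41) = +1 → QR.
(27/41) = -1 → non-residue.
(30/41) = -1 → non-residue.
(36/41) = +1 → QR.
Total quadratic residues among the 4: 2.

2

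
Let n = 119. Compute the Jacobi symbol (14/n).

0

Pull out 2: since 119 ≡ 7 (mod 8), (2/119) = +1.
Reciprocity: 7 ≡ 3 and 119 ≡ 3 (mod 4), so (7/119) = −(119/7).
Reduce top mod 7: now compute (0/7).
Top reduces to 0: gcd > 1, so the symbol is 0.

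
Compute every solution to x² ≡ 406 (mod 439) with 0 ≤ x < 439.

51, 388

Since 439 ≡ 3 (mod 4), a square root of 406 is 406^((439+1)/4) = 406^110 mod 439.
Repeated squaring: 406^2≡211, 406^4≡182, 406^8≡199, 406^16≡91, 406^32≡379, 406^64≡88 (mod 439).
406^110 = 406^(64+32+8+4+2) ≡ 51 (mod 439).
Check: 51² = 2601 ≡ 406 (mod 439). The two roots are 51 and 388.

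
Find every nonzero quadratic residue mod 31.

1, 2, 4, 5, 7, 8, 9, 10, 14, 16, 18, 19, 20, 25, 28

Square k = 1,…,15 (k and 31−k give the same square):
1²=1, 2²=4, 3²=9, 4²=16, 5²=25, 6²≡5, 7²≡18, 8²≡2, 9²≡19, 10²≡7, 11²≡28, 12²≡20, 13²≡14, 14²≡10, 15²≡8 (mod 31).
So the quadratic residues mod 31 are {1, 2, 4, 5, 7, 8, 9, 10, 14, 16, 18, 19, 20, 25, 28}.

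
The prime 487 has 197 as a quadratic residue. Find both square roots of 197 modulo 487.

Since 487 ≡ 3 (mod 4), a square root of 197 is 197^((487+1)/4) = 197^122 mod 487.
Repeated squaring: 197^2≡336, 197^4≡399, 197^8≡439, 197^16≡356, 197^32≡116, 197^64≡307 (mod 487).
197^122 = 197^(64+32+16+8+2) ≡ 142 (mod 487).
Check: 142² = 20164 ≡ 197 (mod 487). The two roots are 142 and 345.

142, 345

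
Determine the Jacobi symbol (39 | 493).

1

Reciprocity: 39 ≡ 3 and 493 ≡ 1 (mod 4), so (39/493) = +(493/39).
Reduce top mod 39: now compute (25/39).
Reciprocity: 25 ≡ 1 and 39 ≡ 3 (mod 4), so (25/39) = +(39/25).
Reduce top mod 25: now compute (14/25).
Pull out 2: since 25 ≡ 1 (mod 8), (2/25) = +1.
Reciprocity: 7 ≡ 3 and 25 ≡ 1 (mod 4), so (7/25) = +(25/7).
Reduce top mod 7: now compute (4/7).
Pull out 2^2: since 7 ≡ 7 (mod 8), (2/7) = +1, so (2/7)^2 = +1.
Reached (1/7) = 1. Collecting the sign flips along the way, the symbol is +1.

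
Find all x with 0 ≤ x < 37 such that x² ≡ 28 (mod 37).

37 ≡ 1 (mod 4), so we find a root by search.
Trying successive values, 18² = 324 ≡ 28 (mod 37). The other root is 37 − 18 = 19.

18, 19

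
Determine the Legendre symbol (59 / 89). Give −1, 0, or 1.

Euler's criterion: (59/89) ≡ 59^44 (mod 89).
59^2 ≡ 10 (mod 89)
59^4 ≡ 11 (mod 89)
59^8 ≡ 32 (mod 89)
59^16 ≡ 45 (mod 89)
59^32 ≡ 67 (mod 89)
59^44 = 59^(32+8+4) ≡ 88 (mod 89).
Result is 88 ≡ −1, so (59/89) = −1.

-1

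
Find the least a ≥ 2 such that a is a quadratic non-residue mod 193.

5

(2/193) = +1, so 2 is a residue.
(3/193) = +1, so 3 is a residue.
(4/193) = +1, so 4 is a residue.
(5/193) = −1, so 5 is the smallest positive non-residue mod 193.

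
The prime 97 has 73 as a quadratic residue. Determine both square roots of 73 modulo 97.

97 ≡ 1 (mod 4), so we find a root by search.
Trying successive values, 48² = 2304 ≡ 73 (mod 97). The other root is 97 − 48 = 49.

48, 49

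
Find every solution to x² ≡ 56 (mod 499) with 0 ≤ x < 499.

183, 316

Since 499 ≡ 3 (mod 4), a square root of 56 is 56^((499+1)/4) = 56^125 mod 499.
Repeated squaring: 56^2≡142, 56^4≡204, 56^8≡199, 56^16≡180, 56^32≡464, 56^64≡227 (mod 499).
56^125 = 56^(64+32+16+8+4+1) ≡ 183 (mod 499).
Check: 183² = 33489 ≡ 56 (mod 499). The two roots are 183 and 316.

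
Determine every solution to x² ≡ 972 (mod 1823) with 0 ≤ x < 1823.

145, 1678

Since 1823 ≡ 3 (mod 4), a square root of 972 is 972^((1823+1)/4) = 972^456 mod 1823.
Repeated squaring: 972^2≡470, 972^4≡317, 972^8≡224, 972^16≡955, 972^32≡525, 972^64≡352, 972^128≡1763, 972^256≡1777 (mod 1823).
972^456 = 972^(256+128+64+8) ≡ 1678 (mod 1823).
Check: 1678² = 2815684 ≡ 972 (mod 1823). The two roots are 145 and 1678.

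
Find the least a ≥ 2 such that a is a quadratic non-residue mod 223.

(2/223) = +1, so 2 is a residue.
(3/223) = −1, so 3 is the smallest positive non-residue mod 223.

3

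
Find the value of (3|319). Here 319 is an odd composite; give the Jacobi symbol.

Reciprocity: 3 ≡ 3 and 319 ≡ 3 (mod 4), so (3/319) = −(319/3).
Reduce top mod 3: now compute (1/3).
Reached (1/3) = 1. Collecting the sign flips along the way, the symbol is -1.

-1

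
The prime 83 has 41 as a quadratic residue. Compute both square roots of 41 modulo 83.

Since 83 ≡ 3 (mod 4), a square root of 41 is 41^((83+1)/4) = 41^21 mod 83.
Repeated squaring: 41^2≡21, 41^4≡26, 41^8≡12, 41^16≡61 (mod 83).
41^21 = 41^(16+4+1) ≡ 37 (mod 83).
Check: 37² = 1369 ≡ 41 (mod 83). The two roots are 37 and 46.

37, 46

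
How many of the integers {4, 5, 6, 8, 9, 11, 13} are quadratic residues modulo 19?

5

(4/19) = +1 → QR.
(5/19) = +1 → QR.
(6/19) = +1 → QR.
(8/19) = -1 → non-residue.
(9/19) = +1 → QR.
(11/19) = +1 → QR.
(13/19) = -1 → non-residue.
Total quadratic residues among the 7: 5.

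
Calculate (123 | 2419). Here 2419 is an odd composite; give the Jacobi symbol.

0

Reciprocity: 123 ≡ 3 and 2419 ≡ 3 (mod 4), so (123/2419) = −(2419/123).
Reduce top mod 123: now compute (82/123).
Pull out 2: since 123 ≡ 3 (mod 8), (2/123) = -1.
Reciprocity: 41 ≡ 1 and 123 ≡ 3 (mod 4), so (41/123) = +(123/41).
Reduce top mod 41: now compute (0/41).
Top reduces to 0: gcd > 1, so the symbol is 0.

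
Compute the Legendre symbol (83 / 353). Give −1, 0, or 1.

Reciprocity: 83 ≡ 3 and 353 ≡ 1 (mod 4), so (83/353) = +(353/83).
Reduce top mod 83: now compute (21/83).
Reciprocity: 21 ≡ 1 and 83 ≡ 3 (mod 4), so (21/83) = +(83/21).
Reduce top mod 21: now compute (20/21).
Pull out 2^2: since 21 ≡ 5 (mod 8), (2/21) = -1, so (2/21)^2 = +1.
Reciprocity: 5 ≡ 1 and 21 ≡ 1 (mod 4), so (5/21) = +(21/5).
Reduce top mod 5: now compute (1/5).
Reached (1/5) = 1. Collecting the sign flips along the way, the symbol is +1.

1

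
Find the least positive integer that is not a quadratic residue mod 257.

(2/257) = +1, so 2 is a residue.
(3/257) = −1, so 3 is the smallest positive non-residue mod 257.

3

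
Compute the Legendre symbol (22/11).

First reduce: 22 ≡ 0 (mod 11).
Top reduces to 0: gcd > 1, so the symbol is 0.

0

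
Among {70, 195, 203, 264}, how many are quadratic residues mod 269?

3

(70/269) = +1 → QR.
(195/269) = -1 → non-residue.
(203/269) = +1 → QR.
(264/269) = +1 → QR.
Total quadratic residues among the 4: 3.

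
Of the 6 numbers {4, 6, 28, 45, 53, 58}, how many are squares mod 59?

4

(4/59) = +1 → QR.
(6/59) = -1 → non-residue.
(28/59) = +1 → QR.
(45/59) = +1 → QR.
(53/59) = +1 → QR.
(58/59) = -1 → non-residue.
Total quadratic residues among the 6: 4.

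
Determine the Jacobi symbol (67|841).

Reciprocity: 67 ≡ 3 and 841 ≡ 1 (mod 4), so (67/841) = +(841/67).
Reduce top mod 67: now compute (37/67).
Reciprocity: 37 ≡ 1 and 67 ≡ 3 (mod 4), so (37/67) = +(67/37).
Reduce top mod 37: now compute (30/37).
Pull out 2: since 37 ≡ 5 (mod 8), (2/37) = -1.
Reciprocity: 15 ≡ 3 and 37 ≡ 1 (mod 4), so (15/37) = +(37/15).
Reduce top mod 15: now compute (7/15).
Reciprocity: 7 ≡ 3 and 15 ≡ 3 (mod 4), so (7/15) = −(15/7).
Reduce top mod 7: now compute (1/7).
Reached (1/7) = 1. Collecting the sign flips along the way, the symbol is +1.

1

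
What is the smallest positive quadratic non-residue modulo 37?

(2/37) = −1, so 2 is the smallest positive non-residue mod 37.

2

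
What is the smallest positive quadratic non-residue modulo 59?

(2/59) = −1, so 2 is the smallest positive non-residue mod 59.

2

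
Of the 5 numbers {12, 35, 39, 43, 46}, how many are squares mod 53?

2

(12/53) = -1 → non-residue.
(35/53) = -1 → non-residue.
(39/53) = -1 → non-residue.
(43/53) = +1 → QR.
(46/53) = +1 → QR.
Total quadratic residues among the 5: 2.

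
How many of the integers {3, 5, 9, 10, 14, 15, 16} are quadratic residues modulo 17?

3

(3/17) = -1 → non-residue.
(5/17) = -1 → non-residue.
(9/17) = +1 → QR.
(10/17) = -1 → non-residue.
(14/17) = -1 → non-residue.
(15/17) = +1 → QR.
(16/17) = +1 → QR.
Total quadratic residues among the 7: 3.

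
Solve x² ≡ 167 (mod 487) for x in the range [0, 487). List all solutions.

170, 317

Since 487 ≡ 3 (mod 4), a square root of 167 is 167^((487+1)/4) = 167^122 mod 487.
Repeated squaring: 167^2≡130, 167^4≡342, 167^8≡84, 167^16≡238, 167^32≡152, 167^64≡215 (mod 487).
167^122 = 167^(64+32+16+8+2) ≡ 170 (mod 487).
Check: 170² = 28900 ≡ 167 (mod 487). The two roots are 170 and 317.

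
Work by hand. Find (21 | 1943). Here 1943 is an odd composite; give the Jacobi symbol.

-1

Reciprocity: 21 ≡ 1 and 1943 ≡ 3 (mod 4), so (21/1943) = +(1943/21).
Reduce top mod 21: now compute (11/21).
Reciprocity: 11 ≡ 3 and 21 ≡ 1 (mod 4), so (11/21) = +(21/11).
Reduce top mod 11: now compute (10/11).
Pull out 2: since 11 ≡ 3 (mod 8), (2/11) = -1.
Reciprocity: 5 ≡ 1 and 11 ≡ 3 (mod 4), so (5/11) = +(11/5).
Reduce top mod 5: now compute (1/5).
Reached (1/5) = 1. Collecting the sign flips along the way, the symbol is -1.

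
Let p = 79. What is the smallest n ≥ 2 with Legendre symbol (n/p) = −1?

(2/79) = +1, so 2 is a residue.
(3/79) = −1, so 3 is the smallest positive non-residue mod 79.

3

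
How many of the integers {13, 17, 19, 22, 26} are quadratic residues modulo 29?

2

(13/29) = +1 → QR.
(17/29) = -1 → non-residue.
(19/29) = -1 → non-residue.
(22/29) = +1 → QR.
(26/29) = -1 → non-residue.
Total quadratic residues among the 5: 2.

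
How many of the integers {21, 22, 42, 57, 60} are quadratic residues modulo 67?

(21/67) = +1 → QR.
(22/67) = +1 → QR.
(42/67) = -1 → non-residue.
(57/67) = -1 → non-residue.
(60/67) = +1 → QR.
Total quadratic residues among the 5: 3.

3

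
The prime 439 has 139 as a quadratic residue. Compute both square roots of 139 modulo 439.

Since 439 ≡ 3 (mod 4), a square root of 139 is 139^((439+1)/4) = 139^110 mod 439.
Repeated squaring: 139^2≡5, 139^4≡25, 139^8≡186, 139^16≡354, 139^32≡201, 139^64≡13 (mod 439).
139^110 = 139^(64+32+8+4+2) ≡ 357 (mod 439).
Check: 357² = 127449 ≡ 139 (mod 439). The two roots are 82 and 357.

82, 357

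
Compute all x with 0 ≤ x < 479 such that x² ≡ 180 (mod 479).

132, 347

Since 479 ≡ 3 (mod 4), a square root of 180 is 180^((479+1)/4) = 180^120 mod 479.
Repeated squaring: 180^2≡307, 180^4≡365, 180^8≡63, 180^16≡137, 180^32≡88, 180^64≡80 (mod 479).
180^120 = 180^(64+32+16+8) ≡ 132 (mod 479).
Check: 132² = 17424 ≡ 180 (mod 479). The two roots are 132 and 347.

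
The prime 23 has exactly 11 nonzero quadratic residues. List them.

1,2,3,4,6,8,9,12,13,16,18

Square k = 1,…,11 (k and 23−k give the same square):
1²=1, 2²=4, 3²=9, 4²=16, 5²≡2, 6²≡13, 7²≡3, 8²≡18, 9²≡12, 10²≡8, 11²≡6 (mod 23).
So the quadratic residues mod 23 are {1, 2, 3, 4, 6, 8, 9, 12, 13, 16, 18}.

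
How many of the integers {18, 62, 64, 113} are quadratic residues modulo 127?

(18/127) = +1 → QR.
(62/127) = +1 → QR.
(64/127) = +1 → QR.
(113/127) = +1 → QR.
Total quadratic residues among the 4: 4.

4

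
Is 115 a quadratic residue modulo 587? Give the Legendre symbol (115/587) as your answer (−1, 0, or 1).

Euler's criterion: (115/587) ≡ 115^293 (mod 587).
115^2 ≡ 311 (mod 587)
115^4 ≡ 453 (mod 587)
115^8 ≡ 346 (mod 587)
115^16 ≡ 555 (mod 587)
115^32 ≡ 437 (mod 587)
115^64 ≡ 194 (mod 587)
115^128 ≡ 68 (mod 587)
115^256 ≡ 515 (mod 587)
115^293 = 115^(256+32+4+1) ≡ 1 (mod 587).
Result is 1, so (115/587) = 1.

1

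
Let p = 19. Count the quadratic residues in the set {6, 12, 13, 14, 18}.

(6/19) = +1 → QR.
(12/19) = -1 → non-residue.
(13/19) = -1 → non-residue.
(14/19) = -1 → non-residue.
(18/19) = -1 → non-residue.
Total quadratic residues among the 5: 1.

1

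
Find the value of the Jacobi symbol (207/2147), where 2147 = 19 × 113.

-1

Reciprocity: 207 ≡ 3 and 2147 ≡ 3 (mod 4), so (207/2147) = −(2147/207).
Reduce top mod 207: now compute (77/207).
Reciprocity: 77 ≡ 1 and 207 ≡ 3 (mod 4), so (77/207) = +(207/77).
Reduce top mod 77: now compute (53/77).
Reciprocity: 53 ≡ 1 and 77 ≡ 1 (mod 4), so (53/77) = +(77/53).
Reduce top mod 53: now compute (24/53).
Pull out 2^3: since 53 ≡ 5 (mod 8), (2/53) = -1, so (2/53)^3 = -1.
Reciprocity: 3 ≡ 3 and 53 ≡ 1 (mod 4), so (3/53) = +(53/3).
Reduce top mod 3: now compute (2/3).
Pull out 2: since 3 ≡ 3 (mod 8), (2/3) = -1.
Reached (1/3) = 1. Collecting the sign flips along the way, the symbol is -1.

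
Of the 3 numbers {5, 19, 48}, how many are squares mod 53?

0

(5/53) = -1 → non-residue.
(19/53) = -1 → non-residue.
(48/53) = -1 → non-residue.
Total quadratic residues among the 3: 0.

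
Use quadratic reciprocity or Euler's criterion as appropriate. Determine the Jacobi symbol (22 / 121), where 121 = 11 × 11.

0

Pull out 2: since 121 ≡ 1 (mod 8), (2/121) = +1.
Reciprocity: 11 ≡ 3 and 121 ≡ 1 (mod 4), so (11/121) = +(121/11).
Reduce top mod 11: now compute (0/11).
Top reduces to 0: gcd > 1, so the symbol is 0.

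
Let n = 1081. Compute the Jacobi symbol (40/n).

1

Pull out 2^3: since 1081 ≡ 1 (mod 8), (2/1081) = +1, so (2/1081)^3 = +1.
Reciprocity: 5 ≡ 1 and 1081 ≡ 1 (mod 4), so (5/1081) = +(1081/5).
Reduce top mod 5: now compute (1/5).
Reached (1/5) = 1. Collecting the sign flips along the way, the symbol is +1.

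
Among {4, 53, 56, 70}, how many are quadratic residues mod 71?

(4/71) = +1 → QR.
(53/71) = -1 → non-residue.
(56/71) = -1 → non-residue.
(70/71) = -1 → non-residue.
Total quadratic residues among the 4: 1.

1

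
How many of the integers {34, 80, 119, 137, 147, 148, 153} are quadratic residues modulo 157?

(34/157) = -1 → non-residue.
(80/157) = -1 → non-residue.
(119/157) = -1 → non-residue.
(137/157) = -1 → non-residue.
(147/157) = +1 → QR.
(148/157) = +1 → QR.
(153/157) = +1 → QR.
Total quadratic residues among the 7: 3.

3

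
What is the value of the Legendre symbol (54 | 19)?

1

First reduce: 54 ≡ 16 (mod 19).
Pull out 2^4: since 19 ≡ 3 (mod 8), (2/19) = -1, so (2/19)^4 = +1.
Reached (1/19) = 1. Collecting the sign flips along the way, the symbol is +1.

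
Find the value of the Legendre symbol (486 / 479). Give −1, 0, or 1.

1

Euler's criterion: (486/479) ≡ 7^239 (mod 479).
7^2 ≡ 49 (mod 479)
7^4 ≡ 6 (mod 479)
7^8 ≡ 36 (mod 479)
7^16 ≡ 338 (mod 479)
7^32 ≡ 242 (mod 479)
7^64 ≡ 126 (mod 479)
7^128 ≡ 69 (mod 479)
7^239 = 7^(128+64+32+8+4+2+1) ≡ 1 (mod 479).
Result is 1, so (486/479) = 1.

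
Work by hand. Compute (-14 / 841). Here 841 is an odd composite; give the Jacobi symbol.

First reduce: -14 ≡ 827 (mod 841).
Reciprocity: 827 ≡ 3 and 841 ≡ 1 (mod 4), so (827/841) = +(841/827).
Reduce top mod 827: now compute (14/827).
Pull out 2: since 827 ≡ 3 (mod 8), (2/827) = -1.
Reciprocity: 7 ≡ 3 and 827 ≡ 3 (mod 4), so (7/827) = −(827/7).
Reduce top mod 7: now compute (1/7).
Reached (1/7) = 1. Collecting the sign flips along the way, the symbol is +1.

1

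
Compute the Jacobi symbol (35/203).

Reciprocity: 35 ≡ 3 and 203 ≡ 3 (mod 4), so (35/203) = −(203/35).
Reduce top mod 35: now compute (28/35).
Pull out 2^2: since 35 ≡ 3 (mod 8), (2/35) = -1, so (2/35)^2 = +1.
Reciprocity: 7 ≡ 3 and 35 ≡ 3 (mod 4), so (7/35) = −(35/7).
Reduce top mod 7: now compute (0/7).
Top reduces to 0: gcd > 1, so the symbol is 0.

0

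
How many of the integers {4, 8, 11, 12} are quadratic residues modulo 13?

(4/13) = +1 → QR.
(8/13) = -1 → non-residue.
(11/13) = -1 → non-residue.
(12/13) = +1 → QR.
Total quadratic residues among the 4: 2.

2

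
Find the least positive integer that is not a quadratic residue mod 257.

(2/257) = +1, so 2 is a residue.
(3/257) = −1, so 3 is the smallest positive non-residue mod 257.

3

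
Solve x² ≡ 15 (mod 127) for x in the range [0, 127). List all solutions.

53, 74

Since 127 ≡ 3 (mod 4), a square root of 15 is 15^((127+1)/4) = 15^32 mod 127.
Repeated squaring: 15^2≡98, 15^4≡79, 15^8≡18, 15^16≡70, 15^32≡74 (mod 127).
15^32 = 15^(32) ≡ 74 (mod 127).
Check: 74² = 5476 ≡ 15 (mod 127). The two roots are 53 and 74.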